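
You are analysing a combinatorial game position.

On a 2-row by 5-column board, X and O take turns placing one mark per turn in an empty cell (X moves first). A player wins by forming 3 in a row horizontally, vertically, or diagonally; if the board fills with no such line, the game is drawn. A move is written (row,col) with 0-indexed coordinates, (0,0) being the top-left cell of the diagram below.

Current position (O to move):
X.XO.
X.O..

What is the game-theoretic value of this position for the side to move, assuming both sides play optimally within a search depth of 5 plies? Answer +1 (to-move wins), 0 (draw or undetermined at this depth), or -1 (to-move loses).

value(X.XO./X.O.., O) = 0

[X.XO./X.O..] O move#1: (0,1):+0/XOXO./X.O..*, (0,4):-1/X.XOO/X.O.., (1,1):-1/X.XO./XOO.., (1,3):-1/X.XO./X.OO., (1,4):-1/X.XO./X.O.O
[XOXO./X.O..] X move#2: (0,4):-1/XOXOX/X.O.., (1,1):+0/XOXO./XXO..*, (1,3):+0/XOXO./X.OX., (1,4):+0/XOXO./X.O.X
[XOXO./XXO..] O move#3: (0,4):+0/XOXOO/XXO..*, (1,3):+0/XOXO./XXOO., (1,4):+0/XOXO./XXO.O
[XOXOO/XXO..] X move#4: (1,3):+0/XOXOO/XXOX.*, (1,4):+0/XOXOO/XXO.X
[XOXOO/XXOX.] O move#5: (1,4):+0/XOXOO/XXOXO*
[XOXOO/XXOXO] end (terminal +0, X#6); searched X.XO./X.O.. to 5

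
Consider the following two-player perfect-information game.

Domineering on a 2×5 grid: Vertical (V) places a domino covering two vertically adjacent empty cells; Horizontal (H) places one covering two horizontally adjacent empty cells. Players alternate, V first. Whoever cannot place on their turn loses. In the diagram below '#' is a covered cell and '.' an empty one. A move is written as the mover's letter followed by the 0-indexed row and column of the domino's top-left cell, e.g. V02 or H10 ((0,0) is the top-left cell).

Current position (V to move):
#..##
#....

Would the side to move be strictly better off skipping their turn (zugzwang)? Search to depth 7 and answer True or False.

zugzwang(#..##/#...., V) = False

[#..##/#....] V move#1: V01:-1/##.##/##..., V02:+1/#.###/#.#..*
[#.###/#.#..] H move#2: H13:-1/#.###/#.###*
[#.###/#.###] V move#3: V01:+1/#####/#####*
[#####/#####] end (terminal -1, H#4); searched #..##/#.... to 7
pass branch (H moves first from the same position):
  | [#..##/#....] H move#1: H01:+1/#####/#....*, H11:+1/#..##/###.., H12:-1/#..##/#.##., H13:-1/#..##/#..##
  | [#####/#....] end (terminal -1, V#2); searched #..##/#.... to 7
V moving scores +1; V passing scores -1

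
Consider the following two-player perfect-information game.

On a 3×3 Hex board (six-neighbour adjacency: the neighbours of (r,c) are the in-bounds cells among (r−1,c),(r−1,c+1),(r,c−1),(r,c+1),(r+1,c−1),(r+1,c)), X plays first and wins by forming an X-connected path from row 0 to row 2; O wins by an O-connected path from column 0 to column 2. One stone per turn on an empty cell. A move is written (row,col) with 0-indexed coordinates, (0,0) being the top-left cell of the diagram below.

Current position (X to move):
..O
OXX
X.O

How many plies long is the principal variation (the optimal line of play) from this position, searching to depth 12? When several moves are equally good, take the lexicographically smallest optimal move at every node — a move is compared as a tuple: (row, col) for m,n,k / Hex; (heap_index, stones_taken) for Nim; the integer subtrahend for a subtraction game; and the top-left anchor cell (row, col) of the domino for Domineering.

PV length from [..O/OXX/X.O]: 1 ply

[..O/OXX/X.O] X move#1: (0,0):-1/X.O/OXX/X.O, (0,1):+1/.XO/OXX/X.O*, (2,1):-1/..O/OXX/XXO
[.XO/OXX/X.O] end (terminal -1, O#2); searched ..O/OXX/X.O to 12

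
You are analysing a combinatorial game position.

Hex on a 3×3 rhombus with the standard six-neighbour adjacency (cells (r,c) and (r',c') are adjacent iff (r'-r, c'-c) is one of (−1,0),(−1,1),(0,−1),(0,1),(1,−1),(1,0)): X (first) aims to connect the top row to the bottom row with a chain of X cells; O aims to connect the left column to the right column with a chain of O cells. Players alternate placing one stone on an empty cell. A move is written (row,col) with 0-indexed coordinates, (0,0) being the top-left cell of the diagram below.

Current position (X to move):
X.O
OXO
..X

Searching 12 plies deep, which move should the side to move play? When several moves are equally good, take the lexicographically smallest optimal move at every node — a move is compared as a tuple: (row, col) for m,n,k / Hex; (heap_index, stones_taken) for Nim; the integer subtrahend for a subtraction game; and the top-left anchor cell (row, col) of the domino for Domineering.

X's best at [X.O/OXO/..X]: (0,1)

p1 X@[X.O/OXO/..X]: (0,1)[XXO/OXO/..X]+1* (2,0)[X.O/OXO/X.X]-1 (2,1)[X.O/OXO/.XX]-1
p2 O@[XXO/OXO/..X]: (2,0)[XXO/OXO/O.X]-1* (2,1)[XXO/OXO/.OX]-1
p3 X@[XXO/OXO/O.X]: (2,1)[XXO/OXO/OXX]+1*
p4 O@[XXO/OXO/OXX] terminal -1; root [X.O/OXO/..X] d12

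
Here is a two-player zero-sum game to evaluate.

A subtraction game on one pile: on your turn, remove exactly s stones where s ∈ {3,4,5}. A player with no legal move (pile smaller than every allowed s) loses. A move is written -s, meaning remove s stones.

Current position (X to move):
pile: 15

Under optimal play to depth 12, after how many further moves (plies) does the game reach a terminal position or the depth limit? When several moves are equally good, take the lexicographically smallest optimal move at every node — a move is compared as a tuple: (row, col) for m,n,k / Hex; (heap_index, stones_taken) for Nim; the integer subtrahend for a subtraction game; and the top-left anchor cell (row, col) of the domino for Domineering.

p1 X@[15]: -3[12]-1 -4[11]-1 -5[10]+1*
p2 O@[10]: -3[7]-1* -4[6]-1 -5[5]-1
p3 X@[7]: -3[4]-1 -4[3]-1 -5[2]+1*
p4 O@[2] terminal -1; root [15] d12

PV length from [15]: 3 plies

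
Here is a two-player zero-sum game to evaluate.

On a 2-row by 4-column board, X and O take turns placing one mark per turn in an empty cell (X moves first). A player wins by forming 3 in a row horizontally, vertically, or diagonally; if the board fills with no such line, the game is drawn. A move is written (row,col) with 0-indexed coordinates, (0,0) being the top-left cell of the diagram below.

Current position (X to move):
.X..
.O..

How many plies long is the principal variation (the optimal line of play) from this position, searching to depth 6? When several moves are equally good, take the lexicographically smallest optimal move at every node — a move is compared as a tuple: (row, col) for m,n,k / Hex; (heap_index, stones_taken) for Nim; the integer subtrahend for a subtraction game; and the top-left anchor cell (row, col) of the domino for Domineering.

p1 X@[.X../.O..]: (0,0)[XX../.O..]+0 (0,2)[.XX./.O..]+1* (0,3)[.X.X/.O..]+0 (1,0)[.X../XO..]+0 (1,2)[.X../.OX.]+0 (1,3)[.X../.O.X]+0
p2 O@[.XX./.O..]: (0,0)[OXX./.O..]-1* (0,3)[.XXO/.O..]-1 (1,0)[.XX./OO..]-1 (1,2)[.XX./.OO.]-1 (1,3)[.XX./.O.O]-1
p3 X@[OXX./.O..]: (0,3)[OXXX/.O..]+1* (1,0)[OXX./XO..]+0 (1,2)[OXX./.OX.]+0 (1,3)[OXX./.O.X]+0
p4 O@[OXXX/.O..] terminal -1; root [.X../.O..] d6

PV length from [.X../.O..]: 3 plies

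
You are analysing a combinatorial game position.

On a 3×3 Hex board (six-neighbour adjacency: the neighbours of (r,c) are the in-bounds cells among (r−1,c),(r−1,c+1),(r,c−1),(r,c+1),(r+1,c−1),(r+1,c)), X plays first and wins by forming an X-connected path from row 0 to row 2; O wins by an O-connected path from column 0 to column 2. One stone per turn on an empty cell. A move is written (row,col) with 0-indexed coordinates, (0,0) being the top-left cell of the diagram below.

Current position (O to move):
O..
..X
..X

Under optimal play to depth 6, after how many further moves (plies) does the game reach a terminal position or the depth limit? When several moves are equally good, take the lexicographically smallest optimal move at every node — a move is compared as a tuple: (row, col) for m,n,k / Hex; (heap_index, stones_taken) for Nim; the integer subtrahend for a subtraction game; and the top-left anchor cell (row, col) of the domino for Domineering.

[O../..X/..X] O move#1: (0,1):-1/OO./..X/..X, (0,2):+1/O.O/..X/..X*, (1,0):-1/O../O.X/..X, (1,1):-1/O../.OX/..X, (2,0):-1/O../..X/O.X, (2,1):-1/O../..X/.OX
[O.O/..X/..X] X move#2: (0,1):-1/OXO/..X/..X*, (1,0):-1/O.O/X.X/..X, (1,1):-1/O.O/.XX/..X, (2,0):-1/O.O/..X/X.X, (2,1):-1/O.O/..X/.XX
[OXO/..X/..X] O move#3: (1,0):-1/OXO/O.X/..X, (1,1):+1/OXO/.OX/..X*, (2,0):-1/OXO/..X/O.X, (2,1):-1/OXO/..X/.OX
[OXO/.OX/..X] X move#4: (1,0):-1/OXO/XOX/..X*, (2,0):-1/OXO/.OX/X.X, (2,1):-1/OXO/.OX/.XX
[OXO/XOX/..X] O move#5: (2,0):+1/OXO/XOX/O.X*, (2,1):-1/OXO/XOX/.OX
[OXO/XOX/O.X] end (terminal -1, X#6); searched O../..X/..X to 6

PV length from [O../..X/..X]: 5 plies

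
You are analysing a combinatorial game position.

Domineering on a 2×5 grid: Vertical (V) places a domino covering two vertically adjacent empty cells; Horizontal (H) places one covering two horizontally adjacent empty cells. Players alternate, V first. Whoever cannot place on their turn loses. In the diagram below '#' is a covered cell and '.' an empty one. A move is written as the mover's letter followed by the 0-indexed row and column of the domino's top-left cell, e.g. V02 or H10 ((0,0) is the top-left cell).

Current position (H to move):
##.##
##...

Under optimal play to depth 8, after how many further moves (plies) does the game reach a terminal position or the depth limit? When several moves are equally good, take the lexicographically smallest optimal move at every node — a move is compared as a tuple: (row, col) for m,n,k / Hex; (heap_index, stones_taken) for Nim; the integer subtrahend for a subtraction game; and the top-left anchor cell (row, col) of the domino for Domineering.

PV length from [##.##/##...]: 1 ply

ply 1, H at ##.##/##... | H12=+1→##.##/####.*; H13=-1→##.##/##.##
ply 2: ##.##/####. is terminal -1 (V); from ##.##/##... depth 8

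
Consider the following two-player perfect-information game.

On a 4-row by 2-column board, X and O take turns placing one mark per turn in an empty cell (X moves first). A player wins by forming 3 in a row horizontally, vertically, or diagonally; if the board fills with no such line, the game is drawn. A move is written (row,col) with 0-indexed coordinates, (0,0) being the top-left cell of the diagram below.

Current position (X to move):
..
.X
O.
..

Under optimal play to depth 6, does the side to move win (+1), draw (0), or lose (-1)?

[../.X/O./..] X move#1: (0,0):+0/X./.X/O./.., (0,1):+0/.X/.X/O./.., (1,0):+0/../XX/O./.., (2,1):+1/../.X/OX/..*, (3,0):+0/../.X/O./X., (3,1):+0/../.X/O./.X
[../.X/OX/..] O move#2: (0,0):-1/O./.X/OX/..*, (0,1):-1/.O/.X/OX/.., (1,0):-1/../OX/OX/.., (3,0):-1/../.X/OX/O., (3,1):-1/../.X/OX/.O
[O./.X/OX/..] X move#3: (0,1):+1/OX/.X/OX/..*, (1,0):+1/O./XX/OX/.., (3,0):-1/O./.X/OX/X., (3,1):+1/O./.X/OX/.X
[OX/.X/OX/..] end (terminal -1, O#4); searched ../.X/O./.. to 6

value(../.X/O./.., X) = +1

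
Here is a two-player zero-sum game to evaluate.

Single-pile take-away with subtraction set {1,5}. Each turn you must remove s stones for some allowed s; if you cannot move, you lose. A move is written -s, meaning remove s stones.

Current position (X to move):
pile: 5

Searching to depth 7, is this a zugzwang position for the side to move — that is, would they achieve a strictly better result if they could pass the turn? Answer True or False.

ply 1, X at 5 | -1=+1→4*; -5=+1→0
ply 2, O at 4 | -1=-1→3*
ply 3, X at 3 | -1=+1→2*
ply 4, O at 2 | -1=-1→1*
ply 5, X at 1 | -1=+1→0*
ply 6: 0 is terminal -1 (O); from 5 depth 7
if X skipped the turn, O would face:
~ ply 1, O at 5 | -1=+1→4*; -5=+1→0
~ ply 2, X at 4 | -1=-1→3*
~ ply 3, O at 3 | -1=+1→2*
~ ply 4, X at 2 | -1=-1→1*
~ ply 5, O at 1 | -1=+1→0*
~ ply 6: 0 is terminal -1 (X); from 5 depth 7
compare (X): move=+1 vs pass=-1

zugzwang(5, X) = False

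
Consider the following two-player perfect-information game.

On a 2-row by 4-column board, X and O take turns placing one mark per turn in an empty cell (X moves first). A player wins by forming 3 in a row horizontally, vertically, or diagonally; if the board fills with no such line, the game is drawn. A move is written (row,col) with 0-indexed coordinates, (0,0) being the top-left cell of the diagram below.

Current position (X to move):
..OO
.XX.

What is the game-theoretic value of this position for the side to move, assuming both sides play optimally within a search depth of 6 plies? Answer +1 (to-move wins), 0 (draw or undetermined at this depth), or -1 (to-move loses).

value(..OO/.XX., X) = +1

ply 1, X at ..OO/.XX. | (0,0)=-1→X.OO/.XX.; (0,1)=+1→.XOO/.XX.*; (1,0)=+1→..OO/XXX.; (1,3)=+1→..OO/.XXX
ply 2, O at .XOO/.XX. | (0,0)=-1→OXOO/.XX.*; (1,0)=-1→.XOO/OXX.; (1,3)=-1→.XOO/.XXO
ply 3, X at OXOO/.XX. | (1,0)=+1→OXOO/XXX.*; (1,3)=+1→OXOO/.XXX
ply 4: OXOO/XXX. is terminal -1 (O); from ..OO/.XX. depth 6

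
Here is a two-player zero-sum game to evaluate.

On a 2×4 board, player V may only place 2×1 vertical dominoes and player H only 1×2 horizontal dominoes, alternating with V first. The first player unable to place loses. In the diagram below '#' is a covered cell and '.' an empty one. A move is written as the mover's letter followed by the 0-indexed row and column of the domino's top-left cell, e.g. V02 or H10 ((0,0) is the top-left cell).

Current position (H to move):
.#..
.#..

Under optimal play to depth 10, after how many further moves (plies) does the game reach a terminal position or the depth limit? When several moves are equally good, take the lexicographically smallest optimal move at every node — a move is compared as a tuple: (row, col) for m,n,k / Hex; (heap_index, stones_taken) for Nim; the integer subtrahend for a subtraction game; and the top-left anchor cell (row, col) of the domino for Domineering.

PV length from [.#../.#..]: 3 plies

[.#../.#..] H move#1: H02:+1/.###/.#..*, H12:+1/.#../.###
[.###/.#..] V move#2: V00:-1/####/##..*
[####/##..] H move#3: H12:+1/####/####*
[####/####] end (terminal -1, V#4); searched .#../.#.. to 10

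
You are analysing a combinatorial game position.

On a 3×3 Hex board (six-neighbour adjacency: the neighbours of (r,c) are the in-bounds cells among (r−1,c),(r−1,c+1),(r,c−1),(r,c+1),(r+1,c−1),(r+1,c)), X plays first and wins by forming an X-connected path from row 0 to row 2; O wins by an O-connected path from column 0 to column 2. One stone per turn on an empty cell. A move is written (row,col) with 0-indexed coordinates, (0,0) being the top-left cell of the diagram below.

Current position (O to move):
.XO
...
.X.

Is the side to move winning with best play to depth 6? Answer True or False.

ply 1, O at .XO/.../.X. | (0,0)=-1→OXO/.../.X.; (1,0)=-1→.XO/O../.X.; (1,1)=+1→.XO/.O./.X.*; (1,2)=-1→.XO/..O/.X.; (2,0)=-1→.XO/.../OX.; (2,2)=-1→.XO/.../.XO
ply 2, X at .XO/.O./.X. | (0,0)=-1→XXO/.O./.X.*; (1,0)=-1→.XO/XO./.X.; (1,2)=-1→.XO/.OX/.X.; (2,0)=-1→.XO/.O./XX.; (2,2)=-1→.XO/.O./.XX
ply 3, O at XXO/.O./.X. | (1,0)=+1→XXO/OO./.X.*; (1,2)=+1→XXO/.OO/.X.; (2,0)=+1→XXO/.O./OX.; (2,2)=+1→XXO/.O./.XO
ply 4: XXO/OO./.X. is terminal -1 (X); from .XO/.../.X. depth 6

O winning at [.XO/.../.X.]: True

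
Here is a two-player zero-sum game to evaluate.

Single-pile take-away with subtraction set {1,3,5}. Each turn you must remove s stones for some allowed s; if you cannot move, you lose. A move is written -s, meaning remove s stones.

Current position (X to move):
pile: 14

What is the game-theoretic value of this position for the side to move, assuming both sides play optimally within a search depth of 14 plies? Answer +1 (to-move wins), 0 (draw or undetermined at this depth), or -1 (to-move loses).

value(14, X) = -1

[14] X move#1: -1:-1/13*, -3:-1/11, -5:-1/9
[13] O move#2: -1:+1/12*, -3:+1/10, -5:+1/8
[12] X move#3: -1:-1/11*, -3:-1/9, -5:-1/7
[11] O move#4: -1:+1/10*, -3:+1/8, -5:+1/6
[10] X move#5: -1:-1/9*, -3:-1/7, -5:-1/5
[9] O move#6: -1:+1/8*, -3:+1/6, -5:+1/4
[8] X move#7: -1:-1/7*, -3:-1/5, -5:-1/3
[7] O move#8: -1:+1/6*, -3:+1/4, -5:+1/2
[6] X move#9: -1:-1/5*, -3:-1/3, -5:-1/1
[5] O move#10: -1:+1/4*, -3:+1/2, -5:+1/0
[4] X move#11: -1:-1/3*, -3:-1/1
[3] O move#12: -1:+1/2*, -3:+1/0
[2] X move#13: -1:-1/1*
[1] O move#14: -1:+1/0*
[0] end (terminal -1, X#15); searched 14 to 14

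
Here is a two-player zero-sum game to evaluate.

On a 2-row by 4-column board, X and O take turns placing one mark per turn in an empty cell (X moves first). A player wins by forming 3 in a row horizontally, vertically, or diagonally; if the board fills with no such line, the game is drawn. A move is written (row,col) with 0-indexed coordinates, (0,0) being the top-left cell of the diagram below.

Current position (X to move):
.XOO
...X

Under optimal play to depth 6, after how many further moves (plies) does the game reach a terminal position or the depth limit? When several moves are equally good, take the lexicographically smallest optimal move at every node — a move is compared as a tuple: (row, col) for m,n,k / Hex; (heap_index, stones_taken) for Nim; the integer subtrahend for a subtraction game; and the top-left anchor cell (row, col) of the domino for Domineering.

PV length from [.XOO/...X]: 4 plies

ply 1, X at .XOO/...X | (0,0)=+0→XXOO/...X*; (1,0)=+0→.XOO/X..X; (1,1)=+0→.XOO/.X.X; (1,2)=+0→.XOO/..XX
ply 2, O at XXOO/...X | (1,0)=+0→XXOO/O..X*; (1,1)=+0→XXOO/.O.X; (1,2)=+0→XXOO/..OX
ply 3, X at XXOO/O..X | (1,1)=+0→XXOO/OX.X*; (1,2)=+0→XXOO/O.XX
ply 4, O at XXOO/OX.X | (1,2)=+0→XXOO/OXOX*
ply 5: XXOO/OXOX is terminal +0 (X); from .XOO/...X depth 6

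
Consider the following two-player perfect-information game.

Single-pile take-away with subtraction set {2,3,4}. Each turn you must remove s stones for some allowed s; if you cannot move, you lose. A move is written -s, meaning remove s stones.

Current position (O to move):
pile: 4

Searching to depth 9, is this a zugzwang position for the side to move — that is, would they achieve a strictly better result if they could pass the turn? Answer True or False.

zugzwang(4, O) = False

[4] O move#1: -2:-1/2, -3:+1/1*, -4:+1/0
[1] end (terminal -1, X#2); searched 4 to 9
pass branch (X moves first from the same position):
  | [4] X move#1: -2:-1/2, -3:+1/1*, -4:+1/0
  | [1] end (terminal -1, O#2); searched 4 to 9
O moving scores +1; O passing scores -1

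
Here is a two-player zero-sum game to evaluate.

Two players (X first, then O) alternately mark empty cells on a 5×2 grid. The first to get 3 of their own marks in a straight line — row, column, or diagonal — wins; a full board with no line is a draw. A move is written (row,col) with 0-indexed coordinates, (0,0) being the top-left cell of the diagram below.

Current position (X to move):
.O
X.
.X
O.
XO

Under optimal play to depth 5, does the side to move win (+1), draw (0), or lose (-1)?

value(.O/X./.X/O./XO, X) = 0

ply 1, X at .O/X./.X/O./XO | (0,0)=+0→XO/X./.X/O./XO*; (1,1)=+0→.O/XX/.X/O./XO; (2,0)=+0→.O/X./XX/O./XO; (3,1)=+0→.O/X./.X/OX/XO
ply 2, O at XO/X./.X/O./XO | (1,1)=-1→XO/XO/.X/O./XO; (2,0)=+0→XO/X./OX/O./XO*; (3,1)=-1→XO/X./.X/OO/XO
ply 3, X at XO/X./OX/O./XO | (1,1)=+0→XO/XX/OX/O./XO*; (3,1)=+0→XO/X./OX/OX/XO
ply 4, O at XO/XX/OX/O./XO | (3,1)=+0→XO/XX/OX/OO/XO*
ply 5: XO/XX/OX/OO/XO is terminal +0 (X); from .O/X./.X/O./XO depth 5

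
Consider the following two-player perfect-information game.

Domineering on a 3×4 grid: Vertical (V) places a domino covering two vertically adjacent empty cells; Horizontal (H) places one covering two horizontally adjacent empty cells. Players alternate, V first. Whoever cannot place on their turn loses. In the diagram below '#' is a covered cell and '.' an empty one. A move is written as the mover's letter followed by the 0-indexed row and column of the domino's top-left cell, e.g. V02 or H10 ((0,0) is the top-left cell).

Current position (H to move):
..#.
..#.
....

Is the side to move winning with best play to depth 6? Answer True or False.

H winning at [..#./..#./....]: True

p1 H@[..#./..#./....]: H00[###./..#./....]-1 H10[..#./###./....]+1* H20[..#./..#./##..]-1 H21[..#./..#./.##.]-1 H22[..#./..#./..##]-1
p2 V@[..#./###./....]: V03[..##/####/....]-1* V13[..#./####/...#]-1
p3 H@[..##/####/....]: H00[####/####/....]+1* H20[..##/####/##..]+1 H21[..##/####/.##.]+1 H22[..##/####/..##]+1
p4 V@[####/####/....] terminal -1; root [..#./..#./....] d6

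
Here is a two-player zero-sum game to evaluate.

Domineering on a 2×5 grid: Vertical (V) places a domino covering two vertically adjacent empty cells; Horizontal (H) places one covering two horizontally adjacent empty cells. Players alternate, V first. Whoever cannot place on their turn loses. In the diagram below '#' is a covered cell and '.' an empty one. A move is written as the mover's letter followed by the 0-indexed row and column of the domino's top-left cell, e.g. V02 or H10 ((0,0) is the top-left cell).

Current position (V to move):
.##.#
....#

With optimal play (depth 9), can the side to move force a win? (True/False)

V winning at [.##.#/....#]: False

ply 1, V at .##.#/....# | V00=-1→###.#/#...#*; V03=-1→.####/...##
ply 2, H at ###.#/#...# | H11=-1→###.#/###.#; H12=+1→###.#/#.###*
ply 3: ###.#/#.### is terminal -1 (V); from .##.#/....# depth 9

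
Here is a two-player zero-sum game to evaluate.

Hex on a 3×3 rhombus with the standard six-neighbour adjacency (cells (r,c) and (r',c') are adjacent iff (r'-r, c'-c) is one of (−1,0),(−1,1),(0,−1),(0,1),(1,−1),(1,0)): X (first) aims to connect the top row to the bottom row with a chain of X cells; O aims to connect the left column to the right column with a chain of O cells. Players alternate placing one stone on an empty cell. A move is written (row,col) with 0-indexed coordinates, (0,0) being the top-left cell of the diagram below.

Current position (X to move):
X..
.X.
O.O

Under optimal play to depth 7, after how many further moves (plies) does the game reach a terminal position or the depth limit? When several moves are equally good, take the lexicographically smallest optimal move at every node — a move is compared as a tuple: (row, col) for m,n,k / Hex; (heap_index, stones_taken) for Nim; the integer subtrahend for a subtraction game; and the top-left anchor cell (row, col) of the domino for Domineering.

ply 1, X at X../.X./O.O | (0,1)=-1→XX./.X./O.O; (0,2)=-1→X.X/.X./O.O; (1,0)=-1→X../XX./O.O; (1,2)=-1→X../.XX/O.O; (2,1)=+1→X../.X./OXO*
ply 2, O at X../.X./OXO | (0,1)=-1→XO./.X./OXO*; (0,2)=-1→X.O/.X./OXO; (1,0)=-1→X../OX./OXO; (1,2)=-1→X../.XO/OXO
ply 3, X at XO./.X./OXO | (0,2)=+1→XOX/.X./OXO*; (1,0)=+1→XO./XX./OXO; (1,2)=+1→XO./.XX/OXO
ply 4: XOX/.X./OXO is terminal -1 (O); from X../.X./O.O depth 7

PV length from [X../.X./O.O]: 3 plies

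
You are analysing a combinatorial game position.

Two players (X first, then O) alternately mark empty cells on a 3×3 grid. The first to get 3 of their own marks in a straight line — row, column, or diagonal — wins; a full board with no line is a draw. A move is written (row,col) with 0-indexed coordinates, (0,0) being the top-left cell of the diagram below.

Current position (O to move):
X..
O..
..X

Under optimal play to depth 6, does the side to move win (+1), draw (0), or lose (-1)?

value(X../O../..X, O) = 0

p1 O@[X../O../..X]: (0,1)[XO./O../..X]-1 (0,2)[X.O/O../..X]-1 (1,1)[X../OO./..X]+0* (1,2)[X../O.O/..X]-1 (2,0)[X../O../O.X]-1 (2,1)[X../O../.OX]-1
p2 X@[X../OO./..X]: (0,1)[XX./OO./..X]-1 (0,2)[X.X/OO./..X]-1 (1,2)[X../OOX/..X]+0* (2,0)[X../OO./X.X]-1 (2,1)[X../OO./.XX]-1
p3 O@[X../OOX/..X]: (0,1)[XO./OOX/..X]-1 (0,2)[X.O/OOX/..X]+0* (2,0)[X../OOX/O.X]-1 (2,1)[X../OOX/.OX]-1
p4 X@[X.O/OOX/..X]: (0,1)[XXO/OOX/..X]-1 (2,0)[X.O/OOX/X.X]+0* (2,1)[X.O/OOX/.XX]-1
p5 O@[X.O/OOX/X.X]: (0,1)[XOO/OOX/X.X]-1 (2,1)[X.O/OOX/XOX]+0*
p6 X@[X.O/OOX/XOX]: (0,1)[XXO/OOX/XOX]+0*
p7 O@[XXO/OOX/XOX] terminal +0; root [X../O../..X] d6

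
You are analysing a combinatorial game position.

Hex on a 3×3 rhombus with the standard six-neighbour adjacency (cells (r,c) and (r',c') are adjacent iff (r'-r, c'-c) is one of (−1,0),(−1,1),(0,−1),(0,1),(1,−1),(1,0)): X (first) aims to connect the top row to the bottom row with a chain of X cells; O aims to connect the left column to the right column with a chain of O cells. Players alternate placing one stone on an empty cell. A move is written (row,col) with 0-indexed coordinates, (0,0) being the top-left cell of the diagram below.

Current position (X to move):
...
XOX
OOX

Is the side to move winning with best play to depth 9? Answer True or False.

p1 X@[.../XOX/OOX]: (0,0)[X../XOX/OOX]-1 (0,1)[.X./XOX/OOX]-1 (0,2)[..X/XOX/OOX]+1*
p2 O@[..X/XOX/OOX] terminal -1; root [.../XOX/OOX] d9

X winning at [.../XOX/OOX]: True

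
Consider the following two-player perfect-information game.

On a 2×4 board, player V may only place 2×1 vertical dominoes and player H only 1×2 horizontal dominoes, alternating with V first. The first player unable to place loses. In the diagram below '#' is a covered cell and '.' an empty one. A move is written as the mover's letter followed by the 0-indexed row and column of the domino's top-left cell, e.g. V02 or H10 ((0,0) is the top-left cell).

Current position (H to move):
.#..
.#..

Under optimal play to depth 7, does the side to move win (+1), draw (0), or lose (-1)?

value(.#../.#.., H) = +1

[.#../.#..] H move#1: H02:+1/.###/.#..*, H12:+1/.#../.###
[.###/.#..] V move#2: V00:-1/####/##..*
[####/##..] H move#3: H12:+1/####/####*
[####/####] end (terminal -1, V#4); searched .#../.#.. to 7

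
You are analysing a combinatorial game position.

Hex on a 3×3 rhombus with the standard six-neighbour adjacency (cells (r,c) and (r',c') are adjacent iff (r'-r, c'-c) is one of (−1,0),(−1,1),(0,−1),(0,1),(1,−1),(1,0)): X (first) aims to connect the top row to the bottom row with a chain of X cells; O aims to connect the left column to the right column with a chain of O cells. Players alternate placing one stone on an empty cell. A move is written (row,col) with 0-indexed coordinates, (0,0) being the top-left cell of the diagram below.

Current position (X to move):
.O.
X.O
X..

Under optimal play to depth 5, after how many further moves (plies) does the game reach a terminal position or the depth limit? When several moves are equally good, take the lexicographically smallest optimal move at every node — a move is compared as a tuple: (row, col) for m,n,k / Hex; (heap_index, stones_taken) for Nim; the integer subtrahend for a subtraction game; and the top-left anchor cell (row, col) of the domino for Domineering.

PV length from [.O./X.O/X..]: 1 ply

p1 X@[.O./X.O/X..]: (0,0)[XO./X.O/X..]+1* (0,2)[.OX/X.O/X..]+1 (1,1)[.O./XXO/X..]+1 (2,1)[.O./X.O/XX.]-1 (2,2)[.O./X.O/X.X]-1
p2 O@[XO./X.O/X..] terminal -1; root [.O./X.O/X..] d5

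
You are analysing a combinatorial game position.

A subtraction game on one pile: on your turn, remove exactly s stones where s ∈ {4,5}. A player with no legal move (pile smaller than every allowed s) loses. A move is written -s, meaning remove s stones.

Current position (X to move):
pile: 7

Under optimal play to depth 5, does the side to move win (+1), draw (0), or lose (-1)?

ply 1, X at 7 | -4=+1→3*; -5=+1→2
ply 2: 3 is terminal -1 (O); from 7 depth 5

value(7, X) = +1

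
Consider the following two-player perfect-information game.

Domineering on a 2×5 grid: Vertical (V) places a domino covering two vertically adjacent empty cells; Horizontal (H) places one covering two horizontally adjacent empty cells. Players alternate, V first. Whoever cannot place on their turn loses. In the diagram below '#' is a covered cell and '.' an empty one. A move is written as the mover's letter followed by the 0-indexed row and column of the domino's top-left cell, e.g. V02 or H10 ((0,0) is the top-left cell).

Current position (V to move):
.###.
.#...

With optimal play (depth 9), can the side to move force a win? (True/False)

V winning at [.###./.#...]: True

[.###./.#...] V move#1: V00:-1/####./##..., V04:+1/.####/.#..#*
[.####/.#..#] H move#2: H12:-1/.####/.####*
[.####/.####] V move#3: V00:+1/#####/#####*
[#####/#####] end (terminal -1, H#4); searched .###./.#... to 9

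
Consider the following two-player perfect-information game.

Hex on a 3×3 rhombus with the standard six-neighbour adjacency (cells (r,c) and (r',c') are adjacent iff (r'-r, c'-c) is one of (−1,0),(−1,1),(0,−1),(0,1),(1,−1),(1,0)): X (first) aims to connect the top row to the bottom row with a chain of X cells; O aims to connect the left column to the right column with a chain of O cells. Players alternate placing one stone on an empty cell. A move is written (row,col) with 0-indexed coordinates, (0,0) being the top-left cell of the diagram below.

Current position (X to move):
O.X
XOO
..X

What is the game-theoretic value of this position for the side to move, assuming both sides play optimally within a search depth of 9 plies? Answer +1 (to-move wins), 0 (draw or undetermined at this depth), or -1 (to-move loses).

value(O.X/XOO/..X, X) = -1

ply 1, X at O.X/XOO/..X | (0,1)=-1→OXX/XOO/..X*; (2,0)=-1→O.X/XOO/X.X; (2,1)=-1→O.X/XOO/.XX
ply 2, O at OXX/XOO/..X | (2,0)=+1→OXX/XOO/O.X*; (2,1)=-1→OXX/XOO/.OX
ply 3: OXX/XOO/O.X is terminal -1 (X); from O.X/XOO/..X depth 9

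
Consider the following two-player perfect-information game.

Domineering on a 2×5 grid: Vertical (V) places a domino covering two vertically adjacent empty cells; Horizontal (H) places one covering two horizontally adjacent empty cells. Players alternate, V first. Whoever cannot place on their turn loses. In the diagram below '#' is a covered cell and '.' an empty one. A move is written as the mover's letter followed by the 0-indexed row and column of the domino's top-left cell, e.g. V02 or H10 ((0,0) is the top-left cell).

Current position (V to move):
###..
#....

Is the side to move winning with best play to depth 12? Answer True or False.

V winning at [###../#....]: True

[###../#....] V move#1: V03:+1/####./#..#.*, V04:-1/###.#/#...#
[####./#..#.] H move#2: H11:-1/####./####.*
[####./####.] V move#3: V04:+1/#####/#####*
[#####/#####] end (terminal -1, H#4); searched ###../#.... to 12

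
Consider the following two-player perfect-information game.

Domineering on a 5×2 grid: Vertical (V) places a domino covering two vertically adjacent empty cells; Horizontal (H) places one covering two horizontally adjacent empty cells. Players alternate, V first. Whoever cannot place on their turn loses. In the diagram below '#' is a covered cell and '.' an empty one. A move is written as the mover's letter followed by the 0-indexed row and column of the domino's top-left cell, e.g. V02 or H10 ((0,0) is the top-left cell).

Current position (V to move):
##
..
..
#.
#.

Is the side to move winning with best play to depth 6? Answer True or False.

V winning at [##/../../#./#.]: True

p1 V@[##/../../#./#.]: V10[##/#./#./#./#.]+1* V11[##/.#/.#/#./#.]+1 V21[##/../.#/##/#.]-1 V31[##/../../##/##]-1
p2 H@[##/#./#./#./#.] terminal -1; root [##/../../#./#.] d6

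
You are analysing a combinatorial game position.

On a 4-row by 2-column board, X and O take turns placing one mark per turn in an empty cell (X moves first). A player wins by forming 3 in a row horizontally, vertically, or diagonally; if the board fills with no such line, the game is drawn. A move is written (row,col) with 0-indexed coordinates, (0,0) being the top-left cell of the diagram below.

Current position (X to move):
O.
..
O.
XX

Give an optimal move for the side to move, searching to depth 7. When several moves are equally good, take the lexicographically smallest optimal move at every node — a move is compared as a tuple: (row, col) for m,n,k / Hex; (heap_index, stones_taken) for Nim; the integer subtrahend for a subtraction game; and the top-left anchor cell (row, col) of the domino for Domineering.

ply 1, X at O./../O./XX | (0,1)=-1→OX/../O./XX; (1,0)=+0→O./X./O./XX*; (1,1)=-1→O./.X/O./XX; (2,1)=-1→O./../OX/XX
ply 2, O at O./X./O./XX | (0,1)=+0→OO/X./O./XX*; (1,1)=+0→O./XO/O./XX; (2,1)=+0→O./X./OO/XX
ply 3, X at OO/X./O./XX | (1,1)=+0→OO/XX/O./XX*; (2,1)=+0→OO/X./OX/XX
ply 4, O at OO/XX/O./XX | (2,1)=+0→OO/XX/OO/XX*
ply 5: OO/XX/OO/XX is terminal +0 (X); from O./../O./XX depth 7

X's best at [O./../O./XX]: (1,0)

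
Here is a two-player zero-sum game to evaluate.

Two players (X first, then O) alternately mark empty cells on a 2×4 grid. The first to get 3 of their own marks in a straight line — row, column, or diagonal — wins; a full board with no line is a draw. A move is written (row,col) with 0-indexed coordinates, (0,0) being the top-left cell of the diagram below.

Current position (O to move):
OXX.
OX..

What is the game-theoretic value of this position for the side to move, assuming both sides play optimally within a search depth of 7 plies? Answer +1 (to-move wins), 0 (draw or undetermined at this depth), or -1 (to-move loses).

value(OXX./OX.., O) = 0

[OXX./OX..] O move#1: (0,3):+0/OXXO/OX..*, (1,2):-1/OXX./OXO., (1,3):-1/OXX./OX.O
[OXXO/OX..] X move#2: (1,2):+0/OXXO/OXX.*, (1,3):+0/OXXO/OX.X
[OXXO/OXX.] O move#3: (1,3):+0/OXXO/OXXO*
[OXXO/OXXO] end (terminal +0, X#4); searched OXX./OX.. to 7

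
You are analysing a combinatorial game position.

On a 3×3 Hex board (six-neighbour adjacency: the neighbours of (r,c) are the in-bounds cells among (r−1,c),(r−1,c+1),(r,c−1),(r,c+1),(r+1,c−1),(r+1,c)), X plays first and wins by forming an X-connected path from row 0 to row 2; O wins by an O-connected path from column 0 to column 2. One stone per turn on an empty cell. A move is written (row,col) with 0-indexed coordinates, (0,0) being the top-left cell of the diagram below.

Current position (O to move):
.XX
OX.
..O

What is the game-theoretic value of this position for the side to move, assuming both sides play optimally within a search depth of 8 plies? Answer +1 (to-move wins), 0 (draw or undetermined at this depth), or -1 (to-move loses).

[.XX/OX./..O] O move#1: (0,0):-1/OXX/OX./..O*, (1,2):-1/.XX/OXO/..O, (2,0):-1/.XX/OX./O.O, (2,1):-1/.XX/OX./.OO
[OXX/OX./..O] X move#2: (1,2):+1/OXX/OXX/..O*, (2,0):+1/OXX/OX./X.O, (2,1):+1/OXX/OX./.XO
[OXX/OXX/..O] O move#3: (2,0):-1/OXX/OXX/O.O*, (2,1):-1/OXX/OXX/.OO
[OXX/OXX/O.O] X move#4: (2,1):+1/OXX/OXX/OXO*
[OXX/OXX/OXO] end (terminal -1, O#5); searched .XX/OX./..O to 8

value(.XX/OX./..O, O) = -1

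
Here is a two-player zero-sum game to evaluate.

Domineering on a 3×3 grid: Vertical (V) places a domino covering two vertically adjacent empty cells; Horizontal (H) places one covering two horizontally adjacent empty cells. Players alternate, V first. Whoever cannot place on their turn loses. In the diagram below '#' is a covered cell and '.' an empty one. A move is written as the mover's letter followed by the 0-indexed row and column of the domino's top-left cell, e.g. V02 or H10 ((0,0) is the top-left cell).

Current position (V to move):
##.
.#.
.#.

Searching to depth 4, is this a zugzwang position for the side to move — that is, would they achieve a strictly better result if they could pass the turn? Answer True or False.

zugzwang(##./.#./.#., V) = False

[##./.#./.#.] V move#1: V02:+1/###/.##/.#.*, V10:+1/##./##./##., V12:+1/##./.##/.##
[###/.##/.#.] end (terminal -1, H#2); searched ##./.#./.#. to 4
pass branch (H moves first from the same position):
  | [##./.#./.#.] end (terminal -1, H#1); searched ##./.#./.#. to 4
V moving scores +1; V passing scores +1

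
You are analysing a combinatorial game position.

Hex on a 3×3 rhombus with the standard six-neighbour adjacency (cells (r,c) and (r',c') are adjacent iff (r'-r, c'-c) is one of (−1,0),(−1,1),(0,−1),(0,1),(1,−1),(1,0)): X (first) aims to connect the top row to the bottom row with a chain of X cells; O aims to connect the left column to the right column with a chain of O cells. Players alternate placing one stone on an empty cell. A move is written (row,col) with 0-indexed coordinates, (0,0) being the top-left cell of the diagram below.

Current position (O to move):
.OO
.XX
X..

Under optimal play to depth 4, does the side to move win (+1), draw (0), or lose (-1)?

p1 O@[.OO/.XX/X..]: (0,0)[OOO/.XX/X..]+1* (1,0)[.OO/OXX/X..]+1 (2,1)[.OO/.XX/XO.]+1 (2,2)[.OO/.XX/X.O]+1
p2 X@[OOO/.XX/X..] terminal -1; root [.OO/.XX/X..] d4

value(.OO/.XX/X.., O) = +1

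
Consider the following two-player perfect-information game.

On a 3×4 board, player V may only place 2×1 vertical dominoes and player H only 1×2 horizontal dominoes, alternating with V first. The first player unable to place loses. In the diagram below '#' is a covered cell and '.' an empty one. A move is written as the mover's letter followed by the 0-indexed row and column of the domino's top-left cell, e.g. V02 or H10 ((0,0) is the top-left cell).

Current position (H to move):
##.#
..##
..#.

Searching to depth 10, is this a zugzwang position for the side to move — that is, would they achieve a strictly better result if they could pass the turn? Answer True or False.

[##.#/..##/..#.] H move#1: H10:+1/##.#/####/..#.*, H20:+1/##.#/..##/###.
[##.#/####/..#.] end (terminal -1, V#2); searched ##.#/..##/..#. to 10
pass branch (V moves first from the same position):
  | [##.#/..##/..#.] V move#1: V10:+1/##.#/#.##/#.#.*, V11:+1/##.#/.###/.##.
  | [##.#/#.##/#.#.] end (terminal -1, H#2); searched ##.#/..##/..#. to 10
H moving scores +1; H passing scores -1

zugzwang(##.#/..##/..#., H) = False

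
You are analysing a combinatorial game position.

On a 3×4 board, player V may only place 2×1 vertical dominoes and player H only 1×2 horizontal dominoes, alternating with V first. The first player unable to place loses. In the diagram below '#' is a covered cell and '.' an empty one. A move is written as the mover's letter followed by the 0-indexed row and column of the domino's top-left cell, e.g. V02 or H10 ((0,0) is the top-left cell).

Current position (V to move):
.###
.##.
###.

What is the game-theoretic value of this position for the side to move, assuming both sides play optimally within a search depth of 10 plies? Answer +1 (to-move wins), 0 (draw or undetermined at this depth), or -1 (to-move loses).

value(.###/.##./###., V) = +1

p1 V@[.###/.##./###.]: V00[####/###./###.]+1* V13[.###/.###/####]+1
p2 H@[####/###./###.] terminal -1; root [.###/.##./###.] d10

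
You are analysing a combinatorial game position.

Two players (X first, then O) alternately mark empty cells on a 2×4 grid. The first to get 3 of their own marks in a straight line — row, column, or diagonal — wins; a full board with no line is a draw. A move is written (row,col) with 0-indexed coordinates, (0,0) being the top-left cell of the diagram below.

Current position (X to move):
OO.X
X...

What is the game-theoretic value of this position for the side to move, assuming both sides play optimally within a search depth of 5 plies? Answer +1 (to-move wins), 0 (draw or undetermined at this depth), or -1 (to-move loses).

value(OO.X/X..., X) = 0

ply 1, X at OO.X/X... | (0,2)=+0→OOXX/X...*; (1,1)=-1→OO.X/XX..; (1,2)=-1→OO.X/X.X.; (1,3)=-1→OO.X/X..X
ply 2, O at OOXX/X... | (1,1)=+0→OOXX/XO..*; (1,2)=+0→OOXX/X.O.; (1,3)=+0→OOXX/X..O
ply 3, X at OOXX/XO.. | (1,2)=+0→OOXX/XOX.*; (1,3)=+0→OOXX/XO.X
ply 4, O at OOXX/XOX. | (1,3)=+0→OOXX/XOXO*
ply 5: OOXX/XOXO is terminal +0 (X); from OO.X/X... depth 5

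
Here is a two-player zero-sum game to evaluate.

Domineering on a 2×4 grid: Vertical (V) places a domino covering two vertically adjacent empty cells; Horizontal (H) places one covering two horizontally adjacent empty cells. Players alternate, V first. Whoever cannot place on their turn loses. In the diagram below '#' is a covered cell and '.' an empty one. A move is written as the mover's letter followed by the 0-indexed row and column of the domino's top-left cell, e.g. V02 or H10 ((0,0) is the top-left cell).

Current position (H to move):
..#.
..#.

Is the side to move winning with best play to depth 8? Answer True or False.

[..#./..#.] H move#1: H00:+1/###./..#.*, H10:+1/..#./###.
[###./..#.] V move#2: V03:-1/####/..##*
[####/..##] H move#3: H10:+1/####/####*
[####/####] end (terminal -1, V#4); searched ..#./..#. to 8

H winning at [..#./..#.]: True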